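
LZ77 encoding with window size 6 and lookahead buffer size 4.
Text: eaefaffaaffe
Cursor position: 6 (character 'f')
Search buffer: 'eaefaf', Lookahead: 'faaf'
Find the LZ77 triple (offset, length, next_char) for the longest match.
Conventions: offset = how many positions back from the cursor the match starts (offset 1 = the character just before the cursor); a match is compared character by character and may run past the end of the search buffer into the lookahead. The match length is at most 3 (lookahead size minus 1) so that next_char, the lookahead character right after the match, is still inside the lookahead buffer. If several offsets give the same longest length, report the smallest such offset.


Try each offset into the search buffer:
  offset=1 (pos 5, char 'f'): match length 1
  offset=2 (pos 4, char 'a'): match length 0
  offset=3 (pos 3, char 'f'): match length 2
  offset=4 (pos 2, char 'e'): match length 0
  offset=5 (pos 1, char 'a'): match length 0
  offset=6 (pos 0, char 'e'): match length 0
Longest match has length 2 at offset 3.
next_char = character at position 6 + 2 = 8 -> 'a'

Best match: offset=3, length=2 (matching 'fa' starting at position 3)
LZ77 triple: (3, 2, 'a')


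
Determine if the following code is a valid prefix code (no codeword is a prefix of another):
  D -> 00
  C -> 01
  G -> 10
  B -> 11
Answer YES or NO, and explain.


Checking each pair (does one codeword prefix another?):
  D='00' vs C='01': no prefix
  D='00' vs G='10': no prefix
  D='00' vs B='11': no prefix
  C='01' vs D='00': no prefix
  C='01' vs G='10': no prefix
  C='01' vs B='11': no prefix
  G='10' vs D='00': no prefix
  G='10' vs C='01': no prefix
  G='10' vs B='11': no prefix
  B='11' vs D='00': no prefix
  B='11' vs C='01': no prefix
  B='11' vs G='10': no prefix
No violation found over all pairs.

YES -- this is a valid prefix code. No codeword is a prefix of any other codeword.


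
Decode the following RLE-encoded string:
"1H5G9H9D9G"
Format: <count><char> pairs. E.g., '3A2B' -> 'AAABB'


Expanding each <count><char> pair:
  1H -> 'H'
  5G -> 'GGGGG'
  9H -> 'HHHHHHHHH'
  9D -> 'DDDDDDDDD'
  9G -> 'GGGGGGGGG'

Decoded = HGGGGGHHHHHHHHHDDDDDDDDDGGGGGGGGG


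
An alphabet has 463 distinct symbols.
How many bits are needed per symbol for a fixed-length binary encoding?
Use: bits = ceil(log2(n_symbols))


log2(463) = 8.8549
Bracket: 2^8 = 256 < 463 <= 2^9 = 512
So ceil(log2(463)) = 9

bits = ceil(log2(463)) = ceil(8.8549) = 9 bits


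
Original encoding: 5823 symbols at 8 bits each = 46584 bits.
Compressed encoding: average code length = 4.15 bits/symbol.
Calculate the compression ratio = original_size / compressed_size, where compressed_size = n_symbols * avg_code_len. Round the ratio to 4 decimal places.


original_size = n_symbols * orig_bits = 5823 * 8 = 46584 bits
compressed_size = n_symbols * avg_code_len = 5823 * 4.15 = 24165.45 bits
ratio = original_size / compressed_size = 46584 / 24165.45 = 1.9277

Compression ratio = 1.9277


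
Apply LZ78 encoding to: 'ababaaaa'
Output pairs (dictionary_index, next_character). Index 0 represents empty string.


LZ78 encoding steps:
Dictionary: {0: ''}
Step 1: w='' (idx 0), next='a' -> output (0, 'a'), add 'a' as idx 1
Step 2: w='' (idx 0), next='b' -> output (0, 'b'), add 'b' as idx 2
Step 3: w='a' (idx 1), next='b' -> output (1, 'b'), add 'ab' as idx 3
Step 4: w='a' (idx 1), next='a' -> output (1, 'a'), add 'aa' as idx 4
Step 5: w='aa' (idx 4), end of input -> output (4, '')


Encoded: [(0, 'a'), (0, 'b'), (1, 'b'), (1, 'a'), (4, '')]


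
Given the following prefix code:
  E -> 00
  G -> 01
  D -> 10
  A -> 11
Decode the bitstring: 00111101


Decoding step by step:
Bits 00 -> E
Bits 11 -> A
Bits 11 -> A
Bits 01 -> G


Decoded message: EAAG


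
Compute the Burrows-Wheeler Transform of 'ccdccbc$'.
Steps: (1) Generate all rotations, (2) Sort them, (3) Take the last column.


Rotations (sorted):
  0: $ccdccbc -> last char: c
  1: bc$ccdcc -> last char: c
  2: c$ccdccb -> last char: b
  3: cbc$ccdc -> last char: c
  4: ccbc$ccd -> last char: d
  5: ccdccbc$ -> last char: $
  6: cdccbc$c -> last char: c
  7: dccbc$cc -> last char: c


BWT = ccbcd$cc


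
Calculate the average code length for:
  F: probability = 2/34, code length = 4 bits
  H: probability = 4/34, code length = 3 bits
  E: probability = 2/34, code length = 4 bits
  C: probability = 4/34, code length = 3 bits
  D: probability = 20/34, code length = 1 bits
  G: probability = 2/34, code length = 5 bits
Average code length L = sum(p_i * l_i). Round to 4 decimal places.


Weighted contributions p_i * l_i:
  F: (2/34) * 4 = 8/34
  H: (4/34) * 3 = 12/34
  E: (2/34) * 4 = 8/34
  C: (4/34) * 3 = 12/34
  D: (20/34) * 1 = 20/34
  G: (2/34) * 5 = 10/34
Sum = (8 + 12 + 8 + 12 + 20 + 10)/34 = 70/34

L = 70/34 = 2.0588 bits/symbol


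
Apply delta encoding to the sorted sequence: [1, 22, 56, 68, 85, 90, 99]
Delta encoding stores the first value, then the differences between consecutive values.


First value: 1
Deltas:
  22 - 1 = 21
  56 - 22 = 34
  68 - 56 = 12
  85 - 68 = 17
  90 - 85 = 5
  99 - 90 = 9


Delta encoded: [1, 21, 34, 12, 17, 5, 9]


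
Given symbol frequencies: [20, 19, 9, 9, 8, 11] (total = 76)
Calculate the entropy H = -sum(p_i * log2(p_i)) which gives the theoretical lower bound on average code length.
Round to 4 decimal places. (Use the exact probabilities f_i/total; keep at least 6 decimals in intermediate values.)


Per-symbol terms -p_i * log2(p_i) with p_i = f_i/76:
  p = 20/76 = 0.263158: log2(p) = -1.925999, -p*log2(p) = 0.506842
  p = 19/76 = 0.250000: log2(p) = -2.000000, -p*log2(p) = 0.500000
  p = 9/76 = 0.118421: log2(p) = -3.078003, -p*log2(p) = 0.364500
  p = 9/76 = 0.118421: log2(p) = -3.078003, -p*log2(p) = 0.364500
  p = 8/76 = 0.105263: log2(p) = -3.247928, -p*log2(p) = 0.341887
  p = 11/76 = 0.144737: log2(p) = -2.788496, -p*log2(p) = 0.403598
H = 0.506842 + 0.500000 + 0.364500 + 0.364500 + 0.341887 + 0.403598 = 2.481327

H = 2.4813 bits/symbol


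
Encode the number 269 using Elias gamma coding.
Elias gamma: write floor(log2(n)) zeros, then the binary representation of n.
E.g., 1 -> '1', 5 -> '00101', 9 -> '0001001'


num_bits = floor(log2(269)) + 1 = 9
leading_zeros = num_bits - 1 = 8
binary(269) = 100001101

Elias gamma(269) = '00000000' + '100001101' = 00000000100001101 (17 bits)


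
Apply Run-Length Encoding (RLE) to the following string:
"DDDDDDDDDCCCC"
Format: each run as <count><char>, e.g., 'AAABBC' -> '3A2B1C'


Scanning runs left to right:
  i=0: run of 'D' x 9 -> '9D'
  i=9: run of 'C' x 4 -> '4C'

RLE = 9D4C


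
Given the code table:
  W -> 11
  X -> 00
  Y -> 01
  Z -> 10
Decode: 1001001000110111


Decoding:
10 -> Z
01 -> Y
00 -> X
10 -> Z
00 -> X
11 -> W
01 -> Y
11 -> W


Result: ZYXZXWYW


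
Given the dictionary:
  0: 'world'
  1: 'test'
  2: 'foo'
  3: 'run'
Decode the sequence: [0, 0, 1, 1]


Look up each index in the dictionary:
  0 -> 'world'
  0 -> 'world'
  1 -> 'test'
  1 -> 'test'

Decoded: "world world test test"


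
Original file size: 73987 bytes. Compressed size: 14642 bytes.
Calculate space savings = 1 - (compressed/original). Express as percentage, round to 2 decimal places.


ratio = compressed/original = 14642/73987 = 0.1979
savings = 1 - ratio = 1 - 0.1979 = 0.8021
as a percentage: 0.8021 * 100 = 80.21%

Space savings = 1 - 14642/73987 = 80.21%


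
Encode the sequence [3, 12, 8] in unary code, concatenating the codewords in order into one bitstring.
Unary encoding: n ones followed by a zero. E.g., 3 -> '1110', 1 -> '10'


Encode each number as n ones followed by a terminating 0:
  3 -> 1110 (4 bits)
  12 -> 1111111111110 (13 bits)
  8 -> 111111110 (9 bits)
Total length = 4 + 13 + 9 = 26 bits.

Unary([3, 12, 8]) = 11101111111111110111111110 (26 bits)


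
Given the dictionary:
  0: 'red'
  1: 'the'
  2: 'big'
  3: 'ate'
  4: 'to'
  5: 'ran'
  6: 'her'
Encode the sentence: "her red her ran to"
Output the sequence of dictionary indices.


Look up each word in the dictionary:
  'her' -> 6
  'red' -> 0
  'her' -> 6
  'ran' -> 5
  'to' -> 4

Encoded: [6, 0, 6, 5, 4]


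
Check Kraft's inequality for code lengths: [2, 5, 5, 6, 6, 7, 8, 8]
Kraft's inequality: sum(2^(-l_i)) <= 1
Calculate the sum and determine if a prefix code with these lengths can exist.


Sum = 2^(-2) + 2^(-5) + 2^(-5) + 2^(-6) + 2^(-6) + 2^(-7) + 2^(-8) + 2^(-8)
    = 0.25 + 0.03125 + 0.03125 + 0.015625 + 0.015625 + 0.0078125 + 0.00390625 + 0.00390625
    = 92/256 = 0.359375
Since 0.359375 <= 1, Kraft's inequality IS satisfied.
A prefix code with these lengths CAN exist.

Kraft sum = 0.359375. Satisfied.


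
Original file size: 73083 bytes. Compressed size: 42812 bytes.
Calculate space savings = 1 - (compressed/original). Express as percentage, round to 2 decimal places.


ratio = compressed/original = 42812/73083 = 0.5858
savings = 1 - ratio = 1 - 0.5858 = 0.4142
as a percentage: 0.4142 * 100 = 41.42%

Space savings = 1 - 42812/73083 = 41.42%


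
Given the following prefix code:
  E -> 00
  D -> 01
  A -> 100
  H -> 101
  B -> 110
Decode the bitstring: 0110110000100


Decoding step by step:
Bits 01 -> D
Bits 101 -> H
Bits 100 -> A
Bits 00 -> E
Bits 100 -> A


Decoded message: DHAEA


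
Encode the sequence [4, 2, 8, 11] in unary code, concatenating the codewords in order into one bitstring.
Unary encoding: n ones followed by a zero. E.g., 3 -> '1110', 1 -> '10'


Encode each number as n ones followed by a terminating 0:
  4 -> 11110 (5 bits)
  2 -> 110 (3 bits)
  8 -> 111111110 (9 bits)
  11 -> 111111111110 (12 bits)
Total length = 5 + 3 + 9 + 12 = 29 bits.

Unary([4, 2, 8, 11]) = 11110110111111110111111111110 (29 bits)


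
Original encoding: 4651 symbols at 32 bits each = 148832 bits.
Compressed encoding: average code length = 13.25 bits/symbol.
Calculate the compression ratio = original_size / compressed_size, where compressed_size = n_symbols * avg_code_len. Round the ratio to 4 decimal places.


original_size = n_symbols * orig_bits = 4651 * 32 = 148832 bits
compressed_size = n_symbols * avg_code_len = 4651 * 13.25 = 61625.75 bits
ratio = original_size / compressed_size = 148832 / 61625.75 = 2.4151

Compression ratio = 2.4151


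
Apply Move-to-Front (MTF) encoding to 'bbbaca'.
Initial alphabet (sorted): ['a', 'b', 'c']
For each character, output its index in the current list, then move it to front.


MTF encoding:
'b': index 1 in ['a', 'b', 'c'] -> ['b', 'a', 'c']
'b': index 0 in ['b', 'a', 'c'] -> ['b', 'a', 'c']
'b': index 0 in ['b', 'a', 'c'] -> ['b', 'a', 'c']
'a': index 1 in ['b', 'a', 'c'] -> ['a', 'b', 'c']
'c': index 2 in ['a', 'b', 'c'] -> ['c', 'a', 'b']
'a': index 1 in ['c', 'a', 'b'] -> ['a', 'c', 'b']


Output: [1, 0, 0, 1, 2, 1]


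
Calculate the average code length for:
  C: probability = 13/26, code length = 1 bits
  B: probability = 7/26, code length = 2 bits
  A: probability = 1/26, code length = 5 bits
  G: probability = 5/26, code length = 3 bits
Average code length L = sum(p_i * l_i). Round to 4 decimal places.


Weighted contributions p_i * l_i:
  C: (13/26) * 1 = 13/26
  B: (7/26) * 2 = 14/26
  A: (1/26) * 5 = 5/26
  G: (5/26) * 3 = 15/26
Sum = (13 + 14 + 5 + 15)/26 = 47/26

L = 47/26 = 1.8077 bits/symbol


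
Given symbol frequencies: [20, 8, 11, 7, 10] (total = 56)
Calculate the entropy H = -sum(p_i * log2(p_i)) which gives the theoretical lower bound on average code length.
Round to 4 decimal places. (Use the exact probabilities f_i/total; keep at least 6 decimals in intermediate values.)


Per-symbol terms -p_i * log2(p_i) with p_i = f_i/56:
  p = 20/56 = 0.357143: log2(p) = -1.485427, -p*log2(p) = 0.530510
  p = 8/56 = 0.142857: log2(p) = -2.807355, -p*log2(p) = 0.401051
  p = 11/56 = 0.196429: log2(p) = -2.347923, -p*log2(p) = 0.461199
  p = 7/56 = 0.125000: log2(p) = -3.000000, -p*log2(p) = 0.375000
  p = 10/56 = 0.178571: log2(p) = -2.485427, -p*log2(p) = 0.443826
H = 0.530510 + 0.401051 + 0.461199 + 0.375000 + 0.443826 = 2.211586

H = 2.2116 bits/symbol


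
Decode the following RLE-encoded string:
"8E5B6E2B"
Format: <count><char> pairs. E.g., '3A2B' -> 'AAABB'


Expanding each <count><char> pair:
  8E -> 'EEEEEEEE'
  5B -> 'BBBBB'
  6E -> 'EEEEEE'
  2B -> 'BB'

Decoded = EEEEEEEEBBBBBEEEEEEBB


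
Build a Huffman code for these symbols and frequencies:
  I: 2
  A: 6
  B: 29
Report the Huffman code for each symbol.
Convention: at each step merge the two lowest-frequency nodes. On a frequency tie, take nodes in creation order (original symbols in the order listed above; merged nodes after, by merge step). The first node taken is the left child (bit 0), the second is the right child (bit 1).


Huffman tree construction:
Step 1: Merge I(2) + A(6) = 8
Step 2: Merge (I+A)(8) + B(29) = 37
Read each symbol's code off the tree from the root (left child = 0, right child = 1).

Codes:
  I: 00 (length 2)
  A: 01 (length 2)
  B: 1 (length 1)
Average code length: 45/37 = 1.2162 bits/symbol


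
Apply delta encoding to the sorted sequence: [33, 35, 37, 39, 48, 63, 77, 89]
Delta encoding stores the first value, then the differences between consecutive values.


First value: 33
Deltas:
  35 - 33 = 2
  37 - 35 = 2
  39 - 37 = 2
  48 - 39 = 9
  63 - 48 = 15
  77 - 63 = 14
  89 - 77 = 12


Delta encoded: [33, 2, 2, 2, 9, 15, 14, 12]


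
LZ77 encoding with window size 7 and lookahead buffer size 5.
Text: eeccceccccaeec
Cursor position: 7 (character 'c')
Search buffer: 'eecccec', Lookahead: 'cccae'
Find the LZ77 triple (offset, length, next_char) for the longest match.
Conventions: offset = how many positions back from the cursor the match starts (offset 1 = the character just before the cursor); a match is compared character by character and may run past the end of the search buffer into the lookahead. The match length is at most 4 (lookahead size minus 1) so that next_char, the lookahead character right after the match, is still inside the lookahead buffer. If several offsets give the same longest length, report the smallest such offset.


Try each offset into the search buffer:
  offset=1 (pos 6, char 'c'): match length 3
  offset=2 (pos 5, char 'e'): match length 0
  offset=3 (pos 4, char 'c'): match length 1
  offset=4 (pos 3, char 'c'): match length 2
  offset=5 (pos 2, char 'c'): match length 3
  offset=6 (pos 1, char 'e'): match length 0
  offset=7 (pos 0, char 'e'): match length 0
Longest match has length 3, found at offsets 1, 5; take the smallest, offset 1.
next_char = character at position 7 + 3 = 10 -> 'a'

Best match: offset=1, length=3 (matching 'ccc' starting at position 6)
LZ77 triple: (1, 3, 'a')


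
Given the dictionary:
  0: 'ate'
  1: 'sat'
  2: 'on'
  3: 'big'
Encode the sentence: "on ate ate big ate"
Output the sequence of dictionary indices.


Look up each word in the dictionary:
  'on' -> 2
  'ate' -> 0
  'ate' -> 0
  'big' -> 3
  'ate' -> 0

Encoded: [2, 0, 0, 3, 0]


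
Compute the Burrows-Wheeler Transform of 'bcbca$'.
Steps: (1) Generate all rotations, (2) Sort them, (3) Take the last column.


Rotations (sorted):
  0: $bcbca -> last char: a
  1: a$bcbc -> last char: c
  2: bca$bc -> last char: c
  3: bcbca$ -> last char: $
  4: ca$bcb -> last char: b
  5: cbca$b -> last char: b


BWT = acc$bb


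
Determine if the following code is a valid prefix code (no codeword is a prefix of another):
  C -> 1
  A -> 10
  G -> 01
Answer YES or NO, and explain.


Checking each pair (does one codeword prefix another?):
  C='1' vs A='10': prefix -- VIOLATION

NO -- this is NOT a valid prefix code. C (1) is a prefix of A (10).


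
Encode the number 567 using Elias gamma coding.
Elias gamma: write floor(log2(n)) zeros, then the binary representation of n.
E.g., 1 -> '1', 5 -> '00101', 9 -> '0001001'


num_bits = floor(log2(567)) + 1 = 10
leading_zeros = num_bits - 1 = 9
binary(567) = 1000110111

Elias gamma(567) = '000000000' + '1000110111' = 0000000001000110111 (19 bits)


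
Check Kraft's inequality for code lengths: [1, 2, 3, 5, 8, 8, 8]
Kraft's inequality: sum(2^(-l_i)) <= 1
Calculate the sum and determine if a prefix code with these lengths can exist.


Sum = 2^(-1) + 2^(-2) + 2^(-3) + 2^(-5) + 2^(-8) + 2^(-8) + 2^(-8)
    = 0.5 + 0.25 + 0.125 + 0.03125 + 0.00390625 + 0.00390625 + 0.00390625
    = 235/256 = 0.91796875
Since 0.91796875 <= 1, Kraft's inequality IS satisfied.
A prefix code with these lengths CAN exist.

Kraft sum = 0.91796875. Satisfied.


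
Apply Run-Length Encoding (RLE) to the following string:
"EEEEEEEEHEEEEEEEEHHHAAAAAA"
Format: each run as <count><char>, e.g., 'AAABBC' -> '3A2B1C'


Scanning runs left to right:
  i=0: run of 'E' x 8 -> '8E'
  i=8: run of 'H' x 1 -> '1H'
  i=9: run of 'E' x 8 -> '8E'
  i=17: run of 'H' x 3 -> '3H'
  i=20: run of 'A' x 6 -> '6A'

RLE = 8E1H8E3H6A


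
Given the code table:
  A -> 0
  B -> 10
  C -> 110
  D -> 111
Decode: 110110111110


Decoding:
110 -> C
110 -> C
111 -> D
110 -> C


Result: CCDC


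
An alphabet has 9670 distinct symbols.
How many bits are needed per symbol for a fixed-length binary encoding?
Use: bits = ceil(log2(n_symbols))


log2(9670) = 13.2393
Bracket: 2^13 = 8192 < 9670 <= 2^14 = 16384
So ceil(log2(9670)) = 14

bits = ceil(log2(9670)) = ceil(13.2393) = 14 bits


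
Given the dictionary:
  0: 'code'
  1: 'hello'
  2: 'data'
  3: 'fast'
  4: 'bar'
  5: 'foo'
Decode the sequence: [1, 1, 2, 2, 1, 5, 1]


Look up each index in the dictionary:
  1 -> 'hello'
  1 -> 'hello'
  2 -> 'data'
  2 -> 'data'
  1 -> 'hello'
  5 -> 'foo'
  1 -> 'hello'

Decoded: "hello hello data data hello foo hello"


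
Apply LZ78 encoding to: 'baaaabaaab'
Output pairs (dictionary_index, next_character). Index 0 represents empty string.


LZ78 encoding steps:
Dictionary: {0: ''}
Step 1: w='' (idx 0), next='b' -> output (0, 'b'), add 'b' as idx 1
Step 2: w='' (idx 0), next='a' -> output (0, 'a'), add 'a' as idx 2
Step 3: w='a' (idx 2), next='a' -> output (2, 'a'), add 'aa' as idx 3
Step 4: w='a' (idx 2), next='b' -> output (2, 'b'), add 'ab' as idx 4
Step 5: w='aa' (idx 3), next='a' -> output (3, 'a'), add 'aaa' as idx 5
Step 6: w='b' (idx 1), end of input -> output (1, '')


Encoded: [(0, 'b'), (0, 'a'), (2, 'a'), (2, 'b'), (3, 'a'), (1, '')]


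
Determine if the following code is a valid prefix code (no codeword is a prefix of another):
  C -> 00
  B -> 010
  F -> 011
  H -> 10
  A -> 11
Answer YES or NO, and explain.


Checking each pair (does one codeword prefix another?):
  C='00' vs B='010': no prefix
  C='00' vs F='011': no prefix
  C='00' vs H='10': no prefix
  C='00' vs A='11': no prefix
  B='010' vs C='00': no prefix
  B='010' vs F='011': no prefix
  B='010' vs H='10': no prefix
  B='010' vs A='11': no prefix
  F='011' vs C='00': no prefix
  F='011' vs B='010': no prefix
  F='011' vs H='10': no prefix
  F='011' vs A='11': no prefix
  H='10' vs C='00': no prefix
  H='10' vs B='010': no prefix
  H='10' vs F='011': no prefix
  H='10' vs A='11': no prefix
  A='11' vs C='00': no prefix
  A='11' vs B='010': no prefix
  A='11' vs F='011': no prefix
  A='11' vs H='10': no prefix
No violation found over all pairs.

YES -- this is a valid prefix code. No codeword is a prefix of any other codeword.


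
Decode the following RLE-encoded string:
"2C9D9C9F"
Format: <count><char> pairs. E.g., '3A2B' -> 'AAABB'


Expanding each <count><char> pair:
  2C -> 'CC'
  9D -> 'DDDDDDDDD'
  9C -> 'CCCCCCCCC'
  9F -> 'FFFFFFFFF'

Decoded = CCDDDDDDDDDCCCCCCCCCFFFFFFFFF


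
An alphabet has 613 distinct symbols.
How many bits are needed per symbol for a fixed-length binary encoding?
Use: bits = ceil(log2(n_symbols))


log2(613) = 9.2597
Bracket: 2^9 = 512 < 613 <= 2^10 = 1024
So ceil(log2(613)) = 10

bits = ceil(log2(613)) = ceil(9.2597) = 10 bits


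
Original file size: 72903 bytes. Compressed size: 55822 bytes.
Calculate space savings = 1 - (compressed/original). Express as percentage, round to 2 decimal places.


ratio = compressed/original = 55822/72903 = 0.765702
savings = 1 - ratio = 1 - 0.765702 = 0.234298
as a percentage: 0.234298 * 100 = 23.43%

Space savings = 1 - 55822/72903 = 23.43%


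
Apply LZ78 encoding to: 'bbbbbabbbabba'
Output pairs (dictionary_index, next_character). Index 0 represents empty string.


LZ78 encoding steps:
Dictionary: {0: ''}
Step 1: w='' (idx 0), next='b' -> output (0, 'b'), add 'b' as idx 1
Step 2: w='b' (idx 1), next='b' -> output (1, 'b'), add 'bb' as idx 2
Step 3: w='bb' (idx 2), next='a' -> output (2, 'a'), add 'bba' as idx 3
Step 4: w='bb' (idx 2), next='b' -> output (2, 'b'), add 'bbb' as idx 4
Step 5: w='' (idx 0), next='a' -> output (0, 'a'), add 'a' as idx 5
Step 6: w='bba' (idx 3), end of input -> output (3, '')


Encoded: [(0, 'b'), (1, 'b'), (2, 'a'), (2, 'b'), (0, 'a'), (3, '')]


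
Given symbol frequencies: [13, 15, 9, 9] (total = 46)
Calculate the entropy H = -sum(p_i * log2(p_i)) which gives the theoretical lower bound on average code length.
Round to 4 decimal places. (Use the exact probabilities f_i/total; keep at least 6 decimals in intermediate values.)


Per-symbol terms -p_i * log2(p_i) with p_i = f_i/46:
  p = 13/46 = 0.282609: log2(p) = -1.823122, -p*log2(p) = 0.515230
  p = 15/46 = 0.326087: log2(p) = -1.616671, -p*log2(p) = 0.527175
  p = 9/46 = 0.195652: log2(p) = -2.353637, -p*log2(p) = 0.460494
  p = 9/46 = 0.195652: log2(p) = -2.353637, -p*log2(p) = 0.460494
H = 0.515230 + 0.527175 + 0.460494 + 0.460494 = 1.963393

H = 1.9634 bits/symbol


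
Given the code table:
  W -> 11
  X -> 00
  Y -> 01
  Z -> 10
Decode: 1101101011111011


Decoding:
11 -> W
01 -> Y
10 -> Z
10 -> Z
11 -> W
11 -> W
10 -> Z
11 -> W


Result: WYZZWWZW


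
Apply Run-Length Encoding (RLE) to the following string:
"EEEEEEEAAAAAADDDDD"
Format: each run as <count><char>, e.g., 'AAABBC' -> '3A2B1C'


Scanning runs left to right:
  i=0: run of 'E' x 7 -> '7E'
  i=7: run of 'A' x 6 -> '6A'
  i=13: run of 'D' x 5 -> '5D'

RLE = 7E6A5D


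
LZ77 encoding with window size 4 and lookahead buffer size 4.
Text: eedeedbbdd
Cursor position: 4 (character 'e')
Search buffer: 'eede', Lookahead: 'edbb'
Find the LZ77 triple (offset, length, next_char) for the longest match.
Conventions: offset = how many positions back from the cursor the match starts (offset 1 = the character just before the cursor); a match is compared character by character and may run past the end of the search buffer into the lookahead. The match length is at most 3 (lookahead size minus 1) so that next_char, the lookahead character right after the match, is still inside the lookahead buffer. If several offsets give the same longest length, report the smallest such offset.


Try each offset into the search buffer:
  offset=1 (pos 3, char 'e'): match length 1
  offset=2 (pos 2, char 'd'): match length 0
  offset=3 (pos 1, char 'e'): match length 2
  offset=4 (pos 0, char 'e'): match length 1
Longest match has length 2 at offset 3.
next_char = character at position 4 + 2 = 6 -> 'b'

Best match: offset=3, length=2 (matching 'ed' starting at position 1)
LZ77 triple: (3, 2, 'b')


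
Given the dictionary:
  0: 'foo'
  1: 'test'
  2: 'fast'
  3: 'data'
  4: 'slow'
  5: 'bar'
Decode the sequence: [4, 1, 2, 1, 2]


Look up each index in the dictionary:
  4 -> 'slow'
  1 -> 'test'
  2 -> 'fast'
  1 -> 'test'
  2 -> 'fast'

Decoded: "slow test fast test fast"


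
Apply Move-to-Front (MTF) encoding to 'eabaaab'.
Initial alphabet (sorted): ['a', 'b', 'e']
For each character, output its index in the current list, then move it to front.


MTF encoding:
'e': index 2 in ['a', 'b', 'e'] -> ['e', 'a', 'b']
'a': index 1 in ['e', 'a', 'b'] -> ['a', 'e', 'b']
'b': index 2 in ['a', 'e', 'b'] -> ['b', 'a', 'e']
'a': index 1 in ['b', 'a', 'e'] -> ['a', 'b', 'e']
'a': index 0 in ['a', 'b', 'e'] -> ['a', 'b', 'e']
'a': index 0 in ['a', 'b', 'e'] -> ['a', 'b', 'e']
'b': index 1 in ['a', 'b', 'e'] -> ['b', 'a', 'e']


Output: [2, 1, 2, 1, 0, 0, 1]


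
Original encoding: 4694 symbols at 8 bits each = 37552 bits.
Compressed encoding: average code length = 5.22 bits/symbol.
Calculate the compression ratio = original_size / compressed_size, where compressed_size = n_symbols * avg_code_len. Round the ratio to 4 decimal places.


original_size = n_symbols * orig_bits = 4694 * 8 = 37552 bits
compressed_size = n_symbols * avg_code_len = 4694 * 5.22 = 24502.68 bits
ratio = original_size / compressed_size = 37552 / 24502.68 = 1.5326

Compression ratio = 1.5326


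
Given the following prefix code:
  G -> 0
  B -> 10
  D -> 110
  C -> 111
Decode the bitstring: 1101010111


Decoding step by step:
Bits 110 -> D
Bits 10 -> B
Bits 10 -> B
Bits 111 -> C


Decoded message: DBBC


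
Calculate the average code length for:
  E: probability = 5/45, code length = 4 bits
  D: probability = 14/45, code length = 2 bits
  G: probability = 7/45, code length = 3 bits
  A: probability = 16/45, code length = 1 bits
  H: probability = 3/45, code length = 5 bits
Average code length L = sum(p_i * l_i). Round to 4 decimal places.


Weighted contributions p_i * l_i:
  E: (5/45) * 4 = 20/45
  D: (14/45) * 2 = 28/45
  G: (7/45) * 3 = 21/45
  A: (16/45) * 1 = 16/45
  H: (3/45) * 5 = 15/45
Sum = (20 + 28 + 21 + 16 + 15)/45 = 100/45

L = 100/45 = 2.2222 bits/symbol


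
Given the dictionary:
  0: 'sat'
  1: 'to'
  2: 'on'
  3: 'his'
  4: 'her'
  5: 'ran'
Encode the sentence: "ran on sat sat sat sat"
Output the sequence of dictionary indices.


Look up each word in the dictionary:
  'ran' -> 5
  'on' -> 2
  'sat' -> 0
  'sat' -> 0
  'sat' -> 0
  'sat' -> 0

Encoded: [5, 2, 0, 0, 0, 0]


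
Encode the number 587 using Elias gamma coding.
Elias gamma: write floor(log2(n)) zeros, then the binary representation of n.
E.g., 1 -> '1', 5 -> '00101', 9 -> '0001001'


num_bits = floor(log2(587)) + 1 = 10
leading_zeros = num_bits - 1 = 9
binary(587) = 1001001011

Elias gamma(587) = '000000000' + '1001001011' = 0000000001001001011 (19 bits)


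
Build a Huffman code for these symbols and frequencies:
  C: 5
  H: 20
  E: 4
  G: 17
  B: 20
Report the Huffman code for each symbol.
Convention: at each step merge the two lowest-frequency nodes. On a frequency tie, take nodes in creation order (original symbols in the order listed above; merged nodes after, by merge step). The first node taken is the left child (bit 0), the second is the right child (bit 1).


Huffman tree construction:
Step 1: Merge E(4) + C(5) = 9
Step 2: Merge (E+C)(9) + G(17) = 26
Step 3: Merge H(20) + B(20) = 40
Step 4: Merge ((E+C)+G)(26) + (H+B)(40) = 66
Read each symbol's code off the tree from the root (left child = 0, right child = 1).

Codes:
  C: 001 (length 3)
  H: 10 (length 2)
  E: 000 (length 3)
  G: 01 (length 2)
  B: 11 (length 2)
Average code length: 141/66 = 2.1364 bits/symbol


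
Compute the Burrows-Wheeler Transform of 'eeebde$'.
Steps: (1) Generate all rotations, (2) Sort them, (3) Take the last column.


Rotations (sorted):
  0: $eeebde -> last char: e
  1: bde$eee -> last char: e
  2: de$eeeb -> last char: b
  3: e$eeebd -> last char: d
  4: ebde$ee -> last char: e
  5: eebde$e -> last char: e
  6: eeebde$ -> last char: $


BWT = eebdee$


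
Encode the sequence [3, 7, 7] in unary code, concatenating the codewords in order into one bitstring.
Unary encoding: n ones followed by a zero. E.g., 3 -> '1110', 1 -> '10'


Encode each number as n ones followed by a terminating 0:
  3 -> 1110 (4 bits)
  7 -> 11111110 (8 bits)
  7 -> 11111110 (8 bits)
Total length = 4 + 8 + 8 = 20 bits.

Unary([3, 7, 7]) = 11101111111011111110 (20 bits)


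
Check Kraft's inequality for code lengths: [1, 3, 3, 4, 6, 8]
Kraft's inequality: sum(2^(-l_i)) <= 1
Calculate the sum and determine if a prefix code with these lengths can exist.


Sum = 2^(-1) + 2^(-3) + 2^(-3) + 2^(-4) + 2^(-6) + 2^(-8)
    = 0.5 + 0.125 + 0.125 + 0.0625 + 0.015625 + 0.00390625
    = 213/256 = 0.83203125
Since 0.83203125 <= 1, Kraft's inequality IS satisfied.
A prefix code with these lengths CAN exist.

Kraft sum = 0.83203125. Satisfied.


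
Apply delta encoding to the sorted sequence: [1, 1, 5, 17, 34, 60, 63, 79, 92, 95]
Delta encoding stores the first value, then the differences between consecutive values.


First value: 1
Deltas:
  1 - 1 = 0
  5 - 1 = 4
  17 - 5 = 12
  34 - 17 = 17
  60 - 34 = 26
  63 - 60 = 3
  79 - 63 = 16
  92 - 79 = 13
  95 - 92 = 3


Delta encoded: [1, 0, 4, 12, 17, 26, 3, 16, 13, 3]


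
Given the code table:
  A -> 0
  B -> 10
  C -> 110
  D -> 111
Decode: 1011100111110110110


Decoding:
10 -> B
111 -> D
0 -> A
0 -> A
111 -> D
110 -> C
110 -> C
110 -> C


Result: BDAADCCC


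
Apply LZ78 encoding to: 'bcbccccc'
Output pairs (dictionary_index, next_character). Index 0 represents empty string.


LZ78 encoding steps:
Dictionary: {0: ''}
Step 1: w='' (idx 0), next='b' -> output (0, 'b'), add 'b' as idx 1
Step 2: w='' (idx 0), next='c' -> output (0, 'c'), add 'c' as idx 2
Step 3: w='b' (idx 1), next='c' -> output (1, 'c'), add 'bc' as idx 3
Step 4: w='c' (idx 2), next='c' -> output (2, 'c'), add 'cc' as idx 4
Step 5: w='cc' (idx 4), end of input -> output (4, '')


Encoded: [(0, 'b'), (0, 'c'), (1, 'c'), (2, 'c'), (4, '')]


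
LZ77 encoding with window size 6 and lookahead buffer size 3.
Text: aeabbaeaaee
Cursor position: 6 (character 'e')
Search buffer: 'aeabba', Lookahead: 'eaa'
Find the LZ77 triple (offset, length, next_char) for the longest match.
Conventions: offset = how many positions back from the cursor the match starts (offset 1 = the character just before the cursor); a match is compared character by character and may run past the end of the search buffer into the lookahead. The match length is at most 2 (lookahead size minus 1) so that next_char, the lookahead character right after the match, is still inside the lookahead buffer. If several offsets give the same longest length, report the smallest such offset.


Try each offset into the search buffer:
  offset=1 (pos 5, char 'a'): match length 0
  offset=2 (pos 4, char 'b'): match length 0
  offset=3 (pos 3, char 'b'): match length 0
  offset=4 (pos 2, char 'a'): match length 0
  offset=5 (pos 1, char 'e'): match length 2
  offset=6 (pos 0, char 'a'): match length 0
Longest match has length 2 at offset 5.
next_char = character at position 6 + 2 = 8 -> 'a'

Best match: offset=5, length=2 (matching 'ea' starting at position 1)
LZ77 triple: (5, 2, 'a')


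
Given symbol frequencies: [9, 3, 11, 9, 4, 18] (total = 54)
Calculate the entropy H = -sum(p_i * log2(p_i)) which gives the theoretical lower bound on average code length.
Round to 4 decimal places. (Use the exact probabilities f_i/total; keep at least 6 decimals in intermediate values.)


Per-symbol terms -p_i * log2(p_i) with p_i = f_i/54:
  p = 9/54 = 0.166667: log2(p) = -2.584963, -p*log2(p) = 0.430827
  p = 3/54 = 0.055556: log2(p) = -4.169925, -p*log2(p) = 0.231663
  p = 11/54 = 0.203704: log2(p) = -2.295456, -p*log2(p) = 0.467593
  p = 9/54 = 0.166667: log2(p) = -2.584963, -p*log2(p) = 0.430827
  p = 4/54 = 0.074074: log2(p) = -3.754888, -p*log2(p) = 0.278140
  p = 18/54 = 0.333333: log2(p) = -1.584963, -p*log2(p) = 0.528321
H = 0.430827 + 0.231663 + 0.467593 + 0.430827 + 0.278140 + 0.528321 = 2.367371

H = 2.3674 bits/symbol


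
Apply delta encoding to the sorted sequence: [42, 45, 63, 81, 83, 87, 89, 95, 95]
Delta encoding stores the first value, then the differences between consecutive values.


First value: 42
Deltas:
  45 - 42 = 3
  63 - 45 = 18
  81 - 63 = 18
  83 - 81 = 2
  87 - 83 = 4
  89 - 87 = 2
  95 - 89 = 6
  95 - 95 = 0


Delta encoded: [42, 3, 18, 18, 2, 4, 2, 6, 0]


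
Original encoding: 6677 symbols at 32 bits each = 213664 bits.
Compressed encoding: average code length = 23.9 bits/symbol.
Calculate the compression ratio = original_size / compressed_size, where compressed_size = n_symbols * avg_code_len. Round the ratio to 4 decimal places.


original_size = n_symbols * orig_bits = 6677 * 32 = 213664 bits
compressed_size = n_symbols * avg_code_len = 6677 * 23.9 = 159580.3 bits
ratio = original_size / compressed_size = 213664 / 159580.3 = 1.3389

Compression ratio = 1.3389


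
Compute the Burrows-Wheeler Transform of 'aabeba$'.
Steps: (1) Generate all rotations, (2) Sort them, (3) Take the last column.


Rotations (sorted):
  0: $aabeba -> last char: a
  1: a$aabeb -> last char: b
  2: aabeba$ -> last char: $
  3: abeba$a -> last char: a
  4: ba$aabe -> last char: e
  5: beba$aa -> last char: a
  6: eba$aab -> last char: b


BWT = ab$aeab


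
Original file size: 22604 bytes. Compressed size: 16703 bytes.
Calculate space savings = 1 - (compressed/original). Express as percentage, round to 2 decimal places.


ratio = compressed/original = 16703/22604 = 0.73894
savings = 1 - ratio = 1 - 0.73894 = 0.26106
as a percentage: 0.26106 * 100 = 26.11%

Space savings = 1 - 16703/22604 = 26.11%


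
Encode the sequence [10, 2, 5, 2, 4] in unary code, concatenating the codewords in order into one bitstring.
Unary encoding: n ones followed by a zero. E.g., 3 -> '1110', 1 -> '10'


Encode each number as n ones followed by a terminating 0:
  10 -> 11111111110 (11 bits)
  2 -> 110 (3 bits)
  5 -> 111110 (6 bits)
  2 -> 110 (3 bits)
  4 -> 11110 (5 bits)
Total length = 11 + 3 + 6 + 3 + 5 = 28 bits.

Unary([10, 2, 5, 2, 4]) = 1111111111011011111011011110 (28 bits)


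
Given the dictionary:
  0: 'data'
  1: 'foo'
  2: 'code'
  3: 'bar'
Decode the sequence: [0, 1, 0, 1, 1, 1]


Look up each index in the dictionary:
  0 -> 'data'
  1 -> 'foo'
  0 -> 'data'
  1 -> 'foo'
  1 -> 'foo'
  1 -> 'foo'

Decoded: "data foo data foo foo foo"


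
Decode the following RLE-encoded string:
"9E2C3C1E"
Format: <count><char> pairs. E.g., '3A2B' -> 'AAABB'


Expanding each <count><char> pair:
  9E -> 'EEEEEEEEE'
  2C -> 'CC'
  3C -> 'CCC'
  1E -> 'E'

Decoded = EEEEEEEEECCCCCE


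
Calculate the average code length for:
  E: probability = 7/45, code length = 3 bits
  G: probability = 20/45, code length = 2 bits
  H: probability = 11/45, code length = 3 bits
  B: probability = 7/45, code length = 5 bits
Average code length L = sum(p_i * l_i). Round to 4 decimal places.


Weighted contributions p_i * l_i:
  E: (7/45) * 3 = 21/45
  G: (20/45) * 2 = 40/45
  H: (11/45) * 3 = 33/45
  B: (7/45) * 5 = 35/45
Sum = (21 + 40 + 33 + 35)/45 = 129/45

L = 129/45 = 2.8667 bits/symbol


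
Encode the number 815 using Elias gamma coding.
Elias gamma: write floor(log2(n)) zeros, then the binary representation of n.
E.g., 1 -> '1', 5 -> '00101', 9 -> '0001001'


num_bits = floor(log2(815)) + 1 = 10
leading_zeros = num_bits - 1 = 9
binary(815) = 1100101111

Elias gamma(815) = '000000000' + '1100101111' = 0000000001100101111 (19 bits)


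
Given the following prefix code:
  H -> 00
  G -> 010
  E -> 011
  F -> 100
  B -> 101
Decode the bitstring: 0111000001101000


Decoding step by step:
Bits 011 -> E
Bits 100 -> F
Bits 00 -> H
Bits 011 -> E
Bits 010 -> G
Bits 00 -> H


Decoded message: EFHEGH


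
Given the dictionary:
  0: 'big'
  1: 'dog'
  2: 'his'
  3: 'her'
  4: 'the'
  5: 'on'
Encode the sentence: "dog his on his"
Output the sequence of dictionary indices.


Look up each word in the dictionary:
  'dog' -> 1
  'his' -> 2
  'on' -> 5
  'his' -> 2

Encoded: [1, 2, 5, 2]


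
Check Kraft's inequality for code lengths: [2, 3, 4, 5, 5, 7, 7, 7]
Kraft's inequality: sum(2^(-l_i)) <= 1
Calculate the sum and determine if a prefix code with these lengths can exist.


Sum = 2^(-2) + 2^(-3) + 2^(-4) + 2^(-5) + 2^(-5) + 2^(-7) + 2^(-7) + 2^(-7)
    = 0.25 + 0.125 + 0.0625 + 0.03125 + 0.03125 + 0.0078125 + 0.0078125 + 0.0078125
    = 67/128 = 0.5234375
Since 0.5234375 <= 1, Kraft's inequality IS satisfied.
A prefix code with these lengths CAN exist.

Kraft sum = 0.5234375. Satisfied.


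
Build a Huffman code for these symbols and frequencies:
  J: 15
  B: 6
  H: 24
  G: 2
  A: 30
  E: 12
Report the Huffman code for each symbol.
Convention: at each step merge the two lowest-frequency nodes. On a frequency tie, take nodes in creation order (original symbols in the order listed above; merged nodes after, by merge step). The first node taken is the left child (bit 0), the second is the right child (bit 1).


Huffman tree construction:
Step 1: Merge G(2) + B(6) = 8
Step 2: Merge (G+B)(8) + E(12) = 20
Step 3: Merge J(15) + ((G+B)+E)(20) = 35
Step 4: Merge H(24) + A(30) = 54
Step 5: Merge (J+((G+B)+E))(35) + (H+A)(54) = 89
Read each symbol's code off the tree from the root (left child = 0, right child = 1).

Codes:
  J: 00 (length 2)
  B: 0101 (length 4)
  H: 10 (length 2)
  G: 0100 (length 4)
  A: 11 (length 2)
  E: 011 (length 3)
Average code length: 206/89 = 2.3146 bits/symbol


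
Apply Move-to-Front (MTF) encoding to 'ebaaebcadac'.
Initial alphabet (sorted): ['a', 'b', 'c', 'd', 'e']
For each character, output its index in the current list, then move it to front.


MTF encoding:
'e': index 4 in ['a', 'b', 'c', 'd', 'e'] -> ['e', 'a', 'b', 'c', 'd']
'b': index 2 in ['e', 'a', 'b', 'c', 'd'] -> ['b', 'e', 'a', 'c', 'd']
'a': index 2 in ['b', 'e', 'a', 'c', 'd'] -> ['a', 'b', 'e', 'c', 'd']
'a': index 0 in ['a', 'b', 'e', 'c', 'd'] -> ['a', 'b', 'e', 'c', 'd']
'e': index 2 in ['a', 'b', 'e', 'c', 'd'] -> ['e', 'a', 'b', 'c', 'd']
'b': index 2 in ['e', 'a', 'b', 'c', 'd'] -> ['b', 'e', 'a', 'c', 'd']
'c': index 3 in ['b', 'e', 'a', 'c', 'd'] -> ['c', 'b', 'e', 'a', 'd']
'a': index 3 in ['c', 'b', 'e', 'a', 'd'] -> ['a', 'c', 'b', 'e', 'd']
'd': index 4 in ['a', 'c', 'b', 'e', 'd'] -> ['d', 'a', 'c', 'b', 'e']
'a': index 1 in ['d', 'a', 'c', 'b', 'e'] -> ['a', 'd', 'c', 'b', 'e']
'c': index 2 in ['a', 'd', 'c', 'b', 'e'] -> ['c', 'a', 'd', 'b', 'e']


Output: [4, 2, 2, 0, 2, 2, 3, 3, 4, 1, 2]


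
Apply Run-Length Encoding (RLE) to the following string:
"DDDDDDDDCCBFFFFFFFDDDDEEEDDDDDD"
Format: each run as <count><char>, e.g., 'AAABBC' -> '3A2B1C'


Scanning runs left to right:
  i=0: run of 'D' x 8 -> '8D'
  i=8: run of 'C' x 2 -> '2C'
  i=10: run of 'B' x 1 -> '1B'
  i=11: run of 'F' x 7 -> '7F'
  i=18: run of 'D' x 4 -> '4D'
  i=22: run of 'E' x 3 -> '3E'
  i=25: run of 'D' x 6 -> '6D'

RLE = 8D2C1B7F4D3E6D


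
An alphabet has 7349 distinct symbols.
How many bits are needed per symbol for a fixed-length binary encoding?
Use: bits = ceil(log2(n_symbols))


log2(7349) = 12.8433
Bracket: 2^12 = 4096 < 7349 <= 2^13 = 8192
So ceil(log2(7349)) = 13

bits = ceil(log2(7349)) = ceil(12.8433) = 13 bits


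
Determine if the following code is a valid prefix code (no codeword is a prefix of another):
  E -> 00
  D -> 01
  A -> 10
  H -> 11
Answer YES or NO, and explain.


Checking each pair (does one codeword prefix another?):
  E='00' vs D='01': no prefix
  E='00' vs A='10': no prefix
  E='00' vs H='11': no prefix
  D='01' vs E='00': no prefix
  D='01' vs A='10': no prefix
  D='01' vs H='11': no prefix
  A='10' vs E='00': no prefix
  A='10' vs D='01': no prefix
  A='10' vs H='11': no prefix
  H='11' vs E='00': no prefix
  H='11' vs D='01': no prefix
  H='11' vs A='10': no prefix
No violation found over all pairs.

YES -- this is a valid prefix code. No codeword is a prefix of any other codeword.


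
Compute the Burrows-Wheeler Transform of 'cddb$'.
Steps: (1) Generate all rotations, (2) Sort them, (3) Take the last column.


Rotations (sorted):
  0: $cddb -> last char: b
  1: b$cdd -> last char: d
  2: cddb$ -> last char: $
  3: db$cd -> last char: d
  4: ddb$c -> last char: c


BWT = bd$dc


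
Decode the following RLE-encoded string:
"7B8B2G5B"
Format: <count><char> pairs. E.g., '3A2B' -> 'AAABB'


Expanding each <count><char> pair:
  7B -> 'BBBBBBB'
  8B -> 'BBBBBBBB'
  2G -> 'GG'
  5B -> 'BBBBB'

Decoded = BBBBBBBBBBBBBBBGGBBBBB


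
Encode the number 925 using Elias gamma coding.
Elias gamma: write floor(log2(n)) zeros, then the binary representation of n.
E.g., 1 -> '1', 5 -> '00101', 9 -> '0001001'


num_bits = floor(log2(925)) + 1 = 10
leading_zeros = num_bits - 1 = 9
binary(925) = 1110011101

Elias gamma(925) = '000000000' + '1110011101' = 0000000001110011101 (19 bits)


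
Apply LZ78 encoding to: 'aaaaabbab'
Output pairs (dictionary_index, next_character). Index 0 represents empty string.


LZ78 encoding steps:
Dictionary: {0: ''}
Step 1: w='' (idx 0), next='a' -> output (0, 'a'), add 'a' as idx 1
Step 2: w='a' (idx 1), next='a' -> output (1, 'a'), add 'aa' as idx 2
Step 3: w='aa' (idx 2), next='b' -> output (2, 'b'), add 'aab' as idx 3
Step 4: w='' (idx 0), next='b' -> output (0, 'b'), add 'b' as idx 4
Step 5: w='a' (idx 1), next='b' -> output (1, 'b'), add 'ab' as idx 5


Encoded: [(0, 'a'), (1, 'a'), (2, 'b'), (0, 'b'), (1, 'b')]
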